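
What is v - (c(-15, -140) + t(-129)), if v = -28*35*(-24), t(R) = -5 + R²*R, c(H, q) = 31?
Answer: 2170183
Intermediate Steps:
t(R) = -5 + R³
v = 23520 (v = -980*(-24) = 23520)
v - (c(-15, -140) + t(-129)) = 23520 - (31 + (-5 + (-129)³)) = 23520 - (31 + (-5 - 2146689)) = 23520 - (31 - 2146694) = 23520 - 1*(-2146663) = 23520 + 2146663 = 2170183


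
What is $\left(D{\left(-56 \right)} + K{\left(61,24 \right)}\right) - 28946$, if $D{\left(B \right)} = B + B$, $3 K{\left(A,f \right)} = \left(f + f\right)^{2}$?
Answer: $-28290$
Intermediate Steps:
$K{\left(A,f \right)} = \frac{4 f^{2}}{3}$ ($K{\left(A,f \right)} = \frac{\left(f + f\right)^{2}}{3} = \frac{\left(2 f\right)^{2}}{3} = \frac{4 f^{2}}{3}$)
$D{\left(B \right)} = 2 B$
$\left(D{\left(-56 \right)} + K{\left(61,24 \right)}\right) - 28946 = \left(2 \left(-56\right) + \frac{4 \cdot 24^{2}}{3}\right) - 28946 = \left(-112 + \frac{4}{3} \cdot 576\right) - 28946 = \left(-112 + 768\right) - 28946 = 656 - 28946 = -28290$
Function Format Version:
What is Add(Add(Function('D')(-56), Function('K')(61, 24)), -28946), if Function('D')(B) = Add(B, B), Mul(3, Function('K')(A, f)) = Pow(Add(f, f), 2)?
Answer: -28290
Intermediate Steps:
Function('K')(A, f) = Mul(Rational(4, 3), Pow(f, 2)) (Function('K')(A, f) = Mul(Rational(1, 3), Pow(Add(f, f), 2)) = Mul(Rational(1, 3), Pow(Mul(2, f), 2)) = Mul(Rational(1, 3), Mul(4, Pow(f, 2))) = Mul(Rational(4, 3), Pow(f, 2)))
Function('D')(B) = Mul(2, B)
Add(Add(Function('D')(-56), Function('K')(61, 24)), -28946) = Add(Add(Mul(2, -56), Mul(Rational(4, 3), Pow(24, 2))), -28946) = Add(Add(-112, Mul(Rational(4, 3), 576)), -28946) = Add(Add(-112, 768), -28946) = Add(656, -28946) = -28290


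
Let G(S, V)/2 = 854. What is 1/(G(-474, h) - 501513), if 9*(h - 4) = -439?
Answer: -1/499805 ≈ -2.0008e-6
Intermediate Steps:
h = -403/9 (h = 4 + (1/9)*(-439) = 4 - 439/9 = -403/9 ≈ -44.778)
G(S, V) = 1708 (G(S, V) = 2*854 = 1708)
1/(G(-474, h) - 501513) = 1/(1708 - 501513) = 1/(-499805) = -1/499805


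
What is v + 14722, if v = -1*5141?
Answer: 9581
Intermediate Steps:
v = -5141
v + 14722 = -5141 + 14722 = 9581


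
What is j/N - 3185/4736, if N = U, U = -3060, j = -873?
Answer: -155877/402560 ≈ -0.38721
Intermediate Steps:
N = -3060
j/N - 3185/4736 = -873/(-3060) - 3185/4736 = -873*(-1/3060) - 3185*1/4736 = 97/340 - 3185/4736 = -155877/402560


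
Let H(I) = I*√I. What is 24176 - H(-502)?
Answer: 24176 + 502*I*√502 ≈ 24176.0 + 11247.0*I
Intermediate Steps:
H(I) = I^(3/2)
24176 - H(-502) = 24176 - (-502)^(3/2) = 24176 - (-502)*I*√502 = 24176 + 502*I*√502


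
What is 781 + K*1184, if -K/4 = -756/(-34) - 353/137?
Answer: -215018811/2329 ≈ -92322.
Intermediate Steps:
K = -183140/2329 (K = -4*(-756/(-34) - 353/137) = -4*(-756*(-1/34) - 353*1/137) = -4*(378/17 - 353/137) = -4*45785/2329 = -183140/2329 ≈ -78.635)
781 + K*1184 = 781 - 183140/2329*1184 = 781 - 216837760/2329 = -215018811/2329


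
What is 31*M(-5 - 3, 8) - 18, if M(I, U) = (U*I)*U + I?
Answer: -16138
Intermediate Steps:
M(I, U) = I + I*U² (M(I, U) = (I*U)*U + I = I*U² + I = I + I*U²)
31*M(-5 - 3, 8) - 18 = 31*((-5 - 3)*(1 + 8²)) - 18 = 31*(-8*(1 + 64)) - 18 = 31*(-8*65) - 18 = 31*(-520) - 18 = -16120 - 18 = -16138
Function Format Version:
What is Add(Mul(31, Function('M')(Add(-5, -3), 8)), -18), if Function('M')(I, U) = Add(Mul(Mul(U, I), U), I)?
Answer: -16138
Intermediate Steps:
Function('M')(I, U) = Add(I, Mul(I, Pow(U, 2))) (Function('M')(I, U) = Add(Mul(Mul(I, U), U), I) = Add(Mul(I, Pow(U, 2)), I) = Add(I, Mul(I, Pow(U, 2))))
Add(Mul(31, Function('M')(Add(-5, -3), 8)), -18) = Add(Mul(31, Mul(Add(-5, -3), Add(1, Pow(8, 2)))), -18) = Add(Mul(31, Mul(-8, Add(1, 64))), -18) = Add(Mul(31, Mul(-8, 65)), -18) = Add(Mul(31, -520), -18) = Add(-16120, -18) = -16138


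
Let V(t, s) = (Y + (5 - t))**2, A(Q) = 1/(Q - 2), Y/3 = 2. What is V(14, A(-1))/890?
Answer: 9/890 ≈ 0.010112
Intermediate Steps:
Y = 6 (Y = 3*2 = 6)
A(Q) = 1/(-2 + Q)
V(t, s) = (11 - t)**2 (V(t, s) = (6 + (5 - t))**2 = (11 - t)**2)
V(14, A(-1))/890 = (11 - 1*14)**2/890 = (11 - 14)**2*(1/890) = (-3)**2*(1/890) = 9*(1/890) = 9/890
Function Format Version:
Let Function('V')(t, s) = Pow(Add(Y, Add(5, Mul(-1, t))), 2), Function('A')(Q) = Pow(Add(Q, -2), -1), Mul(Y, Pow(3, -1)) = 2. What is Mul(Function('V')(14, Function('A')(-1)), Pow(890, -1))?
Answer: Rational(9, 890) ≈ 0.010112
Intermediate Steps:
Y = 6 (Y = Mul(3, 2) = 6)
Function('A')(Q) = Pow(Add(-2, Q), -1)
Function('V')(t, s) = Pow(Add(11, Mul(-1, t)), 2) (Function('V')(t, s) = Pow(Add(6, Add(5, Mul(-1, t))), 2) = Pow(Add(11, Mul(-1, t)), 2))
Mul(Function('V')(14, Function('A')(-1)), Pow(890, -1)) = Mul(Pow(Add(11, Mul(-1, 14)), 2), Pow(890, -1)) = Mul(Pow(Add(11, -14), 2), Rational(1, 890)) = Mul(Pow(-3, 2), Rational(1, 890)) = Mul(9, Rational(1, 890)) = Rational(9, 890)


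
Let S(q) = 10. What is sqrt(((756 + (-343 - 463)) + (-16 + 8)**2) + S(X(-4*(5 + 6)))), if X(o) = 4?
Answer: 2*sqrt(6) ≈ 4.8990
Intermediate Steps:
sqrt(((756 + (-343 - 463)) + (-16 + 8)**2) + S(X(-4*(5 + 6)))) = sqrt(((756 + (-343 - 463)) + (-16 + 8)**2) + 10) = sqrt(((756 - 806) + (-8)**2) + 10) = sqrt((-50 + 64) + 10) = sqrt(14 + 10) = sqrt(24) = 2*sqrt(6)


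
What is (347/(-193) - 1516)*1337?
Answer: -391654095/193 ≈ -2.0293e+6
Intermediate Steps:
(347/(-193) - 1516)*1337 = (347*(-1/193) - 1516)*1337 = (-347/193 - 1516)*1337 = -292935/193*1337 = -391654095/193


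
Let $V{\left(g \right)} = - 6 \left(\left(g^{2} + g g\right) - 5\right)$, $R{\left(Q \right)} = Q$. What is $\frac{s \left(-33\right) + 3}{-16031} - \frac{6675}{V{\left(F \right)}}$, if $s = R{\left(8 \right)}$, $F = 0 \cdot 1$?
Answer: $- \frac{7133273}{32062} \approx -222.48$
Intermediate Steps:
$F = 0$
$s = 8$
$V{\left(g \right)} = 30 - 12 g^{2}$ ($V{\left(g \right)} = - 6 \left(\left(g^{2} + g^{2}\right) - 5\right) = - 6 \left(2 g^{2} - 5\right) = - 6 \left(-5 + 2 g^{2}\right) = 30 - 12 g^{2}$)
$\frac{s \left(-33\right) + 3}{-16031} - \frac{6675}{V{\left(F \right)}} = \frac{8 \left(-33\right) + 3}{-16031} - \frac{6675}{30 - 12 \cdot 0^{2}} = \left(-264 + 3\right) \left(- \frac{1}{16031}\right) - \frac{6675}{30 - 0} = \left(-261\right) \left(- \frac{1}{16031}\right) - \frac{6675}{30 + 0} = \frac{261}{16031} - \frac{6675}{30} = \frac{261}{16031} - \frac{445}{2} = - \frac{7133273}{32062}$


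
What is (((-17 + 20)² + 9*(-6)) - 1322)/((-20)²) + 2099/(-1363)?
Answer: -2702821/545200 ≈ -4.9575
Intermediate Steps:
(((-17 + 20)² + 9*(-6)) - 1322)/((-20)²) + 2099/(-1363) = ((3² - 54) - 1322)/400 + 2099*(-1/1363) = ((9 - 54) - 1322)*(1/400) - 2099/1363 = (-45 - 1322)*(1/400) - 2099/1363 = -1367*1/400 - 2099/1363 = -1367/400 - 2099/1363 = -2702821/545200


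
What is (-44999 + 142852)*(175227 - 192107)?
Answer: -1651758640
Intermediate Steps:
(-44999 + 142852)*(175227 - 192107) = 97853*(-16880) = -1651758640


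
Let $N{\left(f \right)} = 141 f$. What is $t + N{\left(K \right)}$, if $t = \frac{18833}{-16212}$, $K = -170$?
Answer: $- \frac{388620473}{16212} \approx -23971.0$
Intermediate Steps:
$t = - \frac{18833}{16212}$ ($t = 18833 \left(- \frac{1}{16212}\right) = - \frac{18833}{16212} \approx -1.1617$)
$t + N{\left(K \right)} = - \frac{18833}{16212} + 141 \left(-170\right) = - \frac{18833}{16212} - 23970 = - \frac{388620473}{16212}$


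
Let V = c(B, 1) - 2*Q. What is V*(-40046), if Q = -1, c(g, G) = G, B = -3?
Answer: -120138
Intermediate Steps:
V = 3 (V = 1 - 2*(-1) = 1 + 2 = 3)
V*(-40046) = 3*(-40046) = -120138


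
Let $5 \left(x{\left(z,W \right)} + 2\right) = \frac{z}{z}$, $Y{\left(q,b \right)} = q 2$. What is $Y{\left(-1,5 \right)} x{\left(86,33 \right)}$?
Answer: $\frac{18}{5} \approx 3.6$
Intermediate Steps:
$Y{\left(q,b \right)} = 2 q$
$x{\left(z,W \right)} = - \frac{9}{5}$ ($x{\left(z,W \right)} = -2 + \frac{z \frac{1}{z}}{5} = -2 + \frac{1}{5} \cdot 1 = -2 + \frac{1}{5} = - \frac{9}{5}$)
$Y{\left(-1,5 \right)} x{\left(86,33 \right)} = 2 \left(-1\right) \left(- \frac{9}{5}\right) = \left(-2\right) \left(- \frac{9}{5}\right) = \frac{18}{5}$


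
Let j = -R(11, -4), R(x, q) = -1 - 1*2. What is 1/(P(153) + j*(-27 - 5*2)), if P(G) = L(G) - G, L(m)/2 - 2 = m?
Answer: 1/46 ≈ 0.021739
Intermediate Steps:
R(x, q) = -3 (R(x, q) = -1 - 2 = -3)
L(m) = 4 + 2*m
P(G) = 4 + G (P(G) = (4 + 2*G) - G = 4 + G)
j = 3 (j = -1*(-3) = 3)
1/(P(153) + j*(-27 - 5*2)) = 1/((4 + 153) + 3*(-27 - 5*2)) = 1/(157 + 3*(-27 - 10)) = 1/(157 + 3*(-37)) = 1/(157 - 111) = 1/46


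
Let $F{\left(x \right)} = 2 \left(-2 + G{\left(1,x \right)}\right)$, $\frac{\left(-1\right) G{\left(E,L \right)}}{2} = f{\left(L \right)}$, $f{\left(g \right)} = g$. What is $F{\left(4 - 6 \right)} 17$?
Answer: $68$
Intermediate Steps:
$G{\left(E,L \right)} = - 2 L$
$F{\left(x \right)} = -4 - 4 x$ ($F{\left(x \right)} = 2 \left(-2 - 2 x\right) = -4 - 4 x$)
$F{\left(4 - 6 \right)} 17 = \left(-4 - 4 \left(4 - 6\right)\right) 17 = \left(-4 - -8\right) 17 = \left(-4 + 8\right) 17 = 4 \cdot 17 = 68$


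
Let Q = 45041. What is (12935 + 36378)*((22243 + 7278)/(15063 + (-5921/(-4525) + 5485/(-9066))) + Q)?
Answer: 1372632890693501734913/617968100111 ≈ 2.2212e+9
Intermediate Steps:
(12935 + 36378)*((22243 + 7278)/(15063 + (-5921/(-4525) + 5485/(-9066))) + Q) = (12935 + 36378)*((22243 + 7278)/(15063 + (-5921/(-4525) + 5485/(-9066))) + 45041) = 49313*(29521/(15063 + (-5921*(-1/4525) + 5485*(-1/9066))) + 45041) = 49313*(29521/(15063 + (5921/4525 - 5485/9066)) + 45041) = 49313*(29521/(15063 + 28860161/41023650) + 45041) = 49313*(29521/(617968100111/41023650) + 45041) = 49313*(29521*(41023650/617968100111) + 45041) = 49313*(1211059171650/617968100111 + 45041) = 49313*(27835112256271201/617968100111) = 1372632890693501734913/617968100111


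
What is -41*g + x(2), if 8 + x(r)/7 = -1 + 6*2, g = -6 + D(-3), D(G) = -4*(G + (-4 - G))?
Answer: -389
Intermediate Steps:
D(G) = 16 (D(G) = -4*(-4) = 16)
g = 10 (g = -6 + 16 = 10)
x(r) = 21 (x(r) = -56 + 7*(-1 + 6*2) = -56 + 7*(-1 + 12) = -56 + 7*11 = -56 + 77 = 21)
-41*g + x(2) = -41*10 + 21 = -410 + 21 = -389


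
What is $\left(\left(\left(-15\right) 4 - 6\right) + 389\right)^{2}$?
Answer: $104329$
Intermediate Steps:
$\left(\left(\left(-15\right) 4 - 6\right) + 389\right)^{2} = \left(\left(-60 - 6\right) + 389\right)^{2} = \left(-66 + 389\right)^{2} = 323^{2} = 104329$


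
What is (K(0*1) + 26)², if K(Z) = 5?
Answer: 961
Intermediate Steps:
(K(0*1) + 26)² = (5 + 26)² = 31² = 961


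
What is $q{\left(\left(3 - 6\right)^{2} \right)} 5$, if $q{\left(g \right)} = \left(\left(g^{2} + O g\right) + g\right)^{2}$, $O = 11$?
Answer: $178605$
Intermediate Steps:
$q{\left(g \right)} = \left(g^{2} + 12 g\right)^{2}$ ($q{\left(g \right)} = \left(\left(g^{2} + 11 g\right) + g\right)^{2} = \left(g^{2} + 12 g\right)^{2}$)
$q{\left(\left(3 - 6\right)^{2} \right)} 5 = \left(\left(3 - 6\right)^{2}\right)^{2} \left(12 + \left(3 - 6\right)^{2}\right)^{2} \cdot 5 = \left(\left(-3\right)^{2}\right)^{2} \left(12 + \left(-3\right)^{2}\right)^{2} \cdot 5 = 9^{2} \left(12 + 9\right)^{2} \cdot 5 = 81 \cdot 21^{2} \cdot 5 = 81 \cdot 441 \cdot 5 = 35721 \cdot 5 = 178605$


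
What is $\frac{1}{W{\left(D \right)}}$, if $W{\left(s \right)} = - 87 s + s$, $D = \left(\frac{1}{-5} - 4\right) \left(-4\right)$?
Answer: $- \frac{5}{7224} \approx -0.00069214$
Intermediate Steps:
$D = \frac{84}{5}$ ($D = \left(- \frac{1}{5} - 4\right) \left(-4\right) = \left(- \frac{21}{5}\right) \left(-4\right) = \frac{84}{5} \approx 16.8$)
$W{\left(s \right)} = - 86 s$
$\frac{1}{W{\left(D \right)}} = \frac{1}{\left(-86\right) \frac{84}{5}} = \frac{1}{- \frac{7224}{5}} = - \frac{5}{7224}$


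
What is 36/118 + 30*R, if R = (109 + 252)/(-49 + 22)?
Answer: -212828/531 ≈ -400.81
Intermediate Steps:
R = -361/27 (R = 361/(-27) = 361*(-1/27) = -361/27 ≈ -13.370)
36/118 + 30*R = 36/118 + 30*(-361/27) = 36*(1/118) - 3610/9 = 18/59 - 3610/9 = -212828/531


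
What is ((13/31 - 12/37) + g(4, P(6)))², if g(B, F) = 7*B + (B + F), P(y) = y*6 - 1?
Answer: 5922533764/1315609 ≈ 4501.7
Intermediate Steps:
P(y) = -1 + 6*y (P(y) = 6*y - 1 = -1 + 6*y)
g(B, F) = F + 8*B
((13/31 - 12/37) + g(4, P(6)))² = ((13/31 - 12/37) + ((-1 + 6*6) + 8*4))² = ((13*(1/31) - 12*1/37) + ((-1 + 36) + 32))² = ((13/31 - 12/37) + (35 + 32))² = (109/1147 + 67)² = (76958/1147)² = 5922533764/1315609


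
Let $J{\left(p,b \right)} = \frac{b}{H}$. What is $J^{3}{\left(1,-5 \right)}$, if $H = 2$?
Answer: $- \frac{125}{8} \approx -15.625$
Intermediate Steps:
$J{\left(p,b \right)} = \frac{b}{2}$
$J^{3}{\left(1,-5 \right)} = \left(\frac{1}{2} \left(-5\right)\right)^{3} = \left(- \frac{5}{2}\right)^{3} = - \frac{125}{8}$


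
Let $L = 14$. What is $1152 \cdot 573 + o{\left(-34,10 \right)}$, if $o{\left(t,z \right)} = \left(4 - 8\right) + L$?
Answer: $660106$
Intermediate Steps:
$o{\left(t,z \right)} = 10$ ($o{\left(t,z \right)} = \left(4 - 8\right) + 14 = -4 + 14 = 10$)
$1152 \cdot 573 + o{\left(-34,10 \right)} = 1152 \cdot 573 + 10 = 660096 + 10 = 660106$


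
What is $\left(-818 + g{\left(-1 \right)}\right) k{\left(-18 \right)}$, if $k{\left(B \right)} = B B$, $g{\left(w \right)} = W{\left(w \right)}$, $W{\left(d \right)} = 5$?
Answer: $-263412$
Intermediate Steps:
$g{\left(w \right)} = 5$
$k{\left(B \right)} = B^{2}$
$\left(-818 + g{\left(-1 \right)}\right) k{\left(-18 \right)} = \left(-818 + 5\right) \left(-18\right)^{2} = \left(-813\right) 324 = -263412$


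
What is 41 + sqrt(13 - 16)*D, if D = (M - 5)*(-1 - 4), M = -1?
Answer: 41 + 30*I*sqrt(3) ≈ 41.0 + 51.962*I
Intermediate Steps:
D = 30 (D = (-1 - 5)*(-1 - 4) = -6*(-5) = 30)
41 + sqrt(13 - 16)*D = 41 + sqrt(13 - 16)*30 = 41 + sqrt(-3)*30 = 41 + (I*sqrt(3))*30 = 41 + 30*I*sqrt(3)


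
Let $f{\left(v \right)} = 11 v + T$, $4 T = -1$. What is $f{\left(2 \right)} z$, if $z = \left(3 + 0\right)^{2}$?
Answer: $\frac{783}{4} \approx 195.75$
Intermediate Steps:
$T = - \frac{1}{4}$ ($T = \frac{1}{4} \left(-1\right) = - \frac{1}{4} \approx -0.25$)
$z = 9$ ($z = 3^{2} = 9$)
$f{\left(v \right)} = - \frac{1}{4} + 11 v$ ($f{\left(v \right)} = 11 v - \frac{1}{4} = - \frac{1}{4} + 11 v$)
$f{\left(2 \right)} z = \left(- \frac{1}{4} + 11 \cdot 2\right) 9 = \left(- \frac{1}{4} + 22\right) 9 = \frac{87}{4} \cdot 9 = \frac{783}{4}$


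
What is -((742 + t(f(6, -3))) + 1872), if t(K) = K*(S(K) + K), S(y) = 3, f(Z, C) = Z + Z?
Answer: -2794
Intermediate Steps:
f(Z, C) = 2*Z
t(K) = K*(3 + K)
-((742 + t(f(6, -3))) + 1872) = -((742 + (2*6)*(3 + 2*6)) + 1872) = -((742 + 12*(3 + 12)) + 1872) = -((742 + 12*15) + 1872) = -((742 + 180) + 1872) = -(922 + 1872) = -1*2794 = -2794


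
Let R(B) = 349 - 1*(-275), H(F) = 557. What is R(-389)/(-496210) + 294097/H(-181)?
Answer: 5612827877/10630345 ≈ 528.00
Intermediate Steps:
R(B) = 624 (R(B) = 349 + 275 = 624)
R(-389)/(-496210) + 294097/H(-181) = 624/(-496210) + 294097/557 = 624*(-1/496210) + 294097*(1/557) = -24/19085 + 294097/557 = 5612827877/10630345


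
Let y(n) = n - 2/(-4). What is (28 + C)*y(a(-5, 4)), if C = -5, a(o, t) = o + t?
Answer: -23/2 ≈ -11.500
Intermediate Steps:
y(n) = 1/2 + n (y(n) = n - 2*(-1/4) = n + 1/2 = 1/2 + n)
(28 + C)*y(a(-5, 4)) = (28 - 5)*(1/2 + (-5 + 4)) = 23*(1/2 - 1) = 23*(-1/2) = -23/2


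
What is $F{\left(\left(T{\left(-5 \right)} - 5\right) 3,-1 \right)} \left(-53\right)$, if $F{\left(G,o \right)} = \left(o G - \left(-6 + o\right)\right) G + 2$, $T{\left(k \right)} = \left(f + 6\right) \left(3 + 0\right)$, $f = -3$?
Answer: $3074$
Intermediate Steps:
$T{\left(k \right)} = 9$ ($T{\left(k \right)} = \left(-3 + 6\right) \left(3 + 0\right) = 3 \cdot 3 = 9$)
$F{\left(G,o \right)} = 2 + G \left(6 - o + G o\right)$ ($F{\left(G,o \right)} = \left(G o - \left(-6 + o\right)\right) G + 2 = \left(6 - o + G o\right) G + 2 = G \left(6 - o + G o\right) + 2 = 2 + G \left(6 - o + G o\right)$)
$F{\left(\left(T{\left(-5 \right)} - 5\right) 3,-1 \right)} \left(-53\right) = \left(2 + 6 \left(9 - 5\right) 3 - \left(\left(9 - 5\right) 3\right)^{2} - \left(9 - 5\right) 3 \left(-1\right)\right) \left(-53\right) = \left(2 + 6 \cdot 4 \cdot 3 - \left(4 \cdot 3\right)^{2} - 4 \cdot 3 \left(-1\right)\right) \left(-53\right) = \left(2 + 6 \cdot 12 - 12^{2} - 12 \left(-1\right)\right) \left(-53\right) = \left(2 + 72 - 144 + 12\right) \left(-53\right) = \left(-58\right) \left(-53\right) = 3074$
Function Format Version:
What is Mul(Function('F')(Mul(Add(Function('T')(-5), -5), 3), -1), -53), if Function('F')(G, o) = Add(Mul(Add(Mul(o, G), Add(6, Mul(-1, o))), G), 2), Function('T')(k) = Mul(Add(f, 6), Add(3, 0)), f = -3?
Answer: 3074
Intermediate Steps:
Function('T')(k) = 9 (Function('T')(k) = Mul(Add(-3, 6), Add(3, 0)) = Mul(3, 3) = 9)
Function('F')(G, o) = Add(2, Mul(G, Add(6, Mul(-1, o), Mul(G, o)))) (Function('F')(G, o) = Add(Mul(Add(Mul(G, o), Add(6, Mul(-1, o))), G), 2) = Add(Mul(Add(6, Mul(-1, o), Mul(G, o)), G), 2) = Add(Mul(G, Add(6, Mul(-1, o), Mul(G, o))), 2) = Add(2, Mul(G, Add(6, Mul(-1, o), Mul(G, o)))))
Mul(Function('F')(Mul(Add(Function('T')(-5), -5), 3), -1), -53) = Mul(Add(2, Mul(6, Mul(Add(9, -5), 3)), Mul(-1, Pow(Mul(Add(9, -5), 3), 2)), Mul(-1, Mul(Add(9, -5), 3), -1)), -53) = Mul(Add(2, Mul(6, Mul(4, 3)), Mul(-1, Pow(Mul(4, 3), 2)), Mul(-1, Mul(4, 3), -1)), -53) = Mul(Add(2, Mul(6, 12), Mul(-1, Pow(12, 2)), Mul(-1, 12, -1)), -53) = Mul(Add(2, 72, Mul(-1, 144), 12), -53) = Mul(Add(2, 72, -144, 12), -53) = Mul(-58, -53) = 3074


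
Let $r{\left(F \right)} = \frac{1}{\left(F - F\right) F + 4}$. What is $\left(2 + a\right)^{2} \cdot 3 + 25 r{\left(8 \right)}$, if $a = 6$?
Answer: $\frac{793}{4} \approx 198.25$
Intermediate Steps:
$r{\left(F \right)} = \frac{1}{4}$ ($r{\left(F \right)} = \frac{1}{0 F + 4} = \frac{1}{0 + 4} = \frac{1}{4}$)
$\left(2 + a\right)^{2} \cdot 3 + 25 r{\left(8 \right)} = \left(2 + 6\right)^{2} \cdot 3 + 25 \cdot \frac{1}{4} = 8^{2} \cdot 3 + \frac{25}{4} = 64 \cdot 3 + \frac{25}{4} = 192 + \frac{25}{4} = \frac{793}{4}$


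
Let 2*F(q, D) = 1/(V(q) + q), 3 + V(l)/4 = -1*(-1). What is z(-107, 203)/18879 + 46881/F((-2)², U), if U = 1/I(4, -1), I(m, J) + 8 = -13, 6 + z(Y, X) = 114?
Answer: -2360177028/6293 ≈ -3.7505e+5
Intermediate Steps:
V(l) = -8 (V(l) = -12 + 4*(-1*(-1)) = -12 + 4*1 = -12 + 4 = -8)
z(Y, X) = 108 (z(Y, X) = -6 + 114 = 108)
I(m, J) = -21 (I(m, J) = -8 - 13 = -21)
U = -1/21 (U = 1/(-21) = -1/21 ≈ -0.047619)
F(q, D) = 1/(2*(-8 + q))
z(-107, 203)/18879 + 46881/F((-2)², U) = 108/18879 + 46881/((1/(2*(-8 + (-2)²)))) = 108*(1/18879) + 46881/((1/(2*(-8 + 4)))) = 36/6293 + 46881/(((½)/(-4))) = 36/6293 + 46881/(((½)*(-¼))) = 36/6293 + 46881/(-⅛) = 36/6293 + 46881*(-8) = 36/6293 - 375048 = -2360177028/6293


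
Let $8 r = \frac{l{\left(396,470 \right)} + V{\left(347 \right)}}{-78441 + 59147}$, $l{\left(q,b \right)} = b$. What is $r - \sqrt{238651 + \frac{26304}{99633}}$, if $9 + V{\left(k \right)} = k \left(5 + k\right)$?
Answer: $- \frac{122605}{154352} - \frac{3 \sqrt{29247256555691}}{33211} \approx -489.31$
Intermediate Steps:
$V{\left(k \right)} = -9 + k \left(5 + k\right)$
$r = - \frac{122605}{154352}$ ($r = \frac{\left(470 + \left(-9 + 347^{2} + 5 \cdot 347\right)\right) \frac{1}{-78441 + 59147}}{8} = \frac{\left(470 + \left(-9 + 120409 + 1735\right)\right) \frac{1}{-19294}}{8} = \frac{\left(470 + 122135\right) \left(- \frac{1}{19294}\right)}{8} = \frac{122605 \left(- \frac{1}{19294}\right)}{8} = \frac{1}{8} \left(- \frac{122605}{19294}\right) = - \frac{122605}{154352} \approx -0.79432$)
$r - \sqrt{238651 + \frac{26304}{99633}} = - \frac{122605}{154352} - \sqrt{238651 + \frac{26304}{99633}} = - \frac{122605}{154352} - \sqrt{238651 + 26304 \cdot \frac{1}{99633}} = - \frac{122605}{154352} - \sqrt{238651 + \frac{8768}{33211}} = - \frac{122605}{154352} - \sqrt{\frac{7925847129}{33211}} = - \frac{122605}{154352} - \frac{3 \sqrt{29247256555691}}{33211}$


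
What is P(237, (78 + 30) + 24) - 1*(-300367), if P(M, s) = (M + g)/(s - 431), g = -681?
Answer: 89810177/299 ≈ 3.0037e+5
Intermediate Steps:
P(M, s) = (-681 + M)/(-431 + s) (P(M, s) = (M - 681)/(s - 431) = (-681 + M)/(-431 + s))
P(237, (78 + 30) + 24) - 1*(-300367) = (-681 + 237)/(-431 + ((78 + 30) + 24)) - 1*(-300367) = -444/(-431 + (108 + 24)) + 300367 = -444/(-431 + 132) + 300367 = -444/(-299) + 300367 = -1/299*(-444) + 300367 = 444/299 + 300367 = 89810177/299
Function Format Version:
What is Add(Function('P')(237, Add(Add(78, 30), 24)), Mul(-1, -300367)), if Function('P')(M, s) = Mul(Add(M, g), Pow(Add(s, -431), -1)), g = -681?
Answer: Rational(89810177, 299) ≈ 3.0037e+5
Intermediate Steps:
Function('P')(M, s) = Mul(Pow(Add(-431, s), -1), Add(-681, M)) (Function('P')(M, s) = Mul(Add(M, -681), Pow(Add(s, -431), -1)) = Mul(Add(-681, M), Pow(Add(-431, s), -1)) = Mul(Pow(Add(-431, s), -1), Add(-681, M)))
Add(Function('P')(237, Add(Add(78, 30), 24)), Mul(-1, -300367)) = Add(Mul(Pow(Add(-431, Add(Add(78, 30), 24)), -1), Add(-681, 237)), Mul(-1, -300367)) = Add(Mul(Pow(Add(-431, Add(108, 24)), -1), -444), 300367) = Add(Mul(Pow(Add(-431, 132), -1), -444), 300367) = Add(Mul(Pow(-299, -1), -444), 300367) = Add(Mul(Rational(-1, 299), -444), 300367) = Add(Rational(444, 299), 300367) = Rational(89810177, 299)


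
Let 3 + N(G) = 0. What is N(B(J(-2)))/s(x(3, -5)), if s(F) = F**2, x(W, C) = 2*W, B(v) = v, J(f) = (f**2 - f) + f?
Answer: -1/12 ≈ -0.083333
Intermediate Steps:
J(f) = f**2
N(G) = -3 (N(G) = -3 + 0 = -3)
N(B(J(-2)))/s(x(3, -5)) = -3/((2*3)**2) = -3/(6**2) = -3/36 = -3*1/36 = -1/12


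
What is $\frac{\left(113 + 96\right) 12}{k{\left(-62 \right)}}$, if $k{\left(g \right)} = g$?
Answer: $- \frac{1254}{31} \approx -40.452$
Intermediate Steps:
$\frac{\left(113 + 96\right) 12}{k{\left(-62 \right)}} = \frac{\left(113 + 96\right) 12}{-62} = 209 \cdot 12 \left(- \frac{1}{62}\right) = 2508 \left(- \frac{1}{62}\right) = - \frac{1254}{31}$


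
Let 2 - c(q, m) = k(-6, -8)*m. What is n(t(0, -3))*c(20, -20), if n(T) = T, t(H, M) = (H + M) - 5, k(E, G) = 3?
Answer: -496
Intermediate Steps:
t(H, M) = -5 + H + M
c(q, m) = 2 - 3*m
n(t(0, -3))*c(20, -20) = (-5 + 0 - 3)*(2 - 3*(-20)) = -8*(2 + 60) = -8*62 = -496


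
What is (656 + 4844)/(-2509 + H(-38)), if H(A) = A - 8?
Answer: -1100/511 ≈ -2.1526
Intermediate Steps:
H(A) = -8 + A
(656 + 4844)/(-2509 + H(-38)) = (656 + 4844)/(-2509 + (-8 - 38)) = 5500/(-2509 - 46) = 5500/(-2555) = 5500*(-1/2555) = -1100/511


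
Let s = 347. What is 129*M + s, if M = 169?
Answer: 22148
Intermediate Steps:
129*M + s = 129*169 + 347 = 21801 + 347 = 22148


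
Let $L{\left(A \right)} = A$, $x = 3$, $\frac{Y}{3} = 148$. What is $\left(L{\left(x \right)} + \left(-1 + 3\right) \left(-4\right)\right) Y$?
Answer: $-2220$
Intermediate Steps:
$Y = 444$ ($Y = 3 \cdot 148 = 444$)
$\left(L{\left(x \right)} + \left(-1 + 3\right) \left(-4\right)\right) Y = \left(3 + \left(-1 + 3\right) \left(-4\right)\right) 444 = \left(3 + 2 \left(-4\right)\right) 444 = \left(3 - 8\right) 444 = \left(-5\right) 444 = -2220$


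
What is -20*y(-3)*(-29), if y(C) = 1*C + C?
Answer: -3480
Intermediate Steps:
y(C) = 2*C (y(C) = C + C = 2*C)
-20*y(-3)*(-29) = -40*(-3)*(-29) = -20*(-6)*(-29) = 120*(-29) = -3480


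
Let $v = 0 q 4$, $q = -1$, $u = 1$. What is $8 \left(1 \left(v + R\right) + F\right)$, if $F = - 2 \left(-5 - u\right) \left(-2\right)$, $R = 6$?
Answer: $-144$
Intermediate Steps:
$v = 0$ ($v = 0 \left(-1\right) 4 = 0 \cdot 4 = 0$)
$F = -24$ ($F = - 2 \left(-5 - 1\right) \left(-2\right) = \left(-2\right) \left(-6\right) \left(-2\right) = 12 \left(-2\right) = -24$)
$8 \left(1 \left(v + R\right) + F\right) = 8 \left(1 \left(0 + 6\right) - 24\right) = 8 \left(1 \cdot 6 - 24\right) = 8 \left(6 - 24\right) = 8 \left(-18\right) = -144$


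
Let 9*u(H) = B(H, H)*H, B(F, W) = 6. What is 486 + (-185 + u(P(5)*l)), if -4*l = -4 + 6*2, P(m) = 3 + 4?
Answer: 875/3 ≈ 291.67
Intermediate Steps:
P(m) = 7
l = -2 (l = -(-4 + 6*2)/4 = -(-4 + 12)/4 = -1/4*8 = -2)
u(H) = 2*H/3 (u(H) = (6*H)/9 = 2*H/3)
486 + (-185 + u(P(5)*l)) = 486 + (-185 + 2*(7*(-2))/3) = 486 + (-185 + (2/3)*(-14)) = 486 + (-185 - 28/3) = 486 - 583/3 = 875/3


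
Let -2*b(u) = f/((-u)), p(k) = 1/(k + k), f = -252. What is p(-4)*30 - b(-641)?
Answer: -10119/2564 ≈ -3.9466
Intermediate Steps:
p(k) = 1/(2*k)
b(u) = -126/u (b(u) = -(-126)/((-u)) = -(-126)*(-1/u) = -126/u)
p(-4)*30 - b(-641) = ((½)/(-4))*30 - (-126)/(-641) = ((½)*(-¼))*30 - (-126)*(-1)/641 = -⅛*30 - 1*126/641 = -15/4 - 126/641 = -10119/2564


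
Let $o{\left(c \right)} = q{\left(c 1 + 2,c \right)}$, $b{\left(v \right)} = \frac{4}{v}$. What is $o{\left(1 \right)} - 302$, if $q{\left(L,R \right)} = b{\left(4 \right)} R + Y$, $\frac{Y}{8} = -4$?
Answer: $-333$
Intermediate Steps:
$Y = -32$ ($Y = 8 \left(-4\right) = -32$)
$q{\left(L,R \right)} = -32 + R$ ($q{\left(L,R \right)} = \frac{4}{4} R - 32 = 4 \cdot \frac{1}{4} R - 32 = 1 R - 32 = R - 32 = -32 + R$)
$o{\left(c \right)} = -32 + c$
$o{\left(1 \right)} - 302 = \left(-32 + 1\right) - 302 = -31 - 302 = -333$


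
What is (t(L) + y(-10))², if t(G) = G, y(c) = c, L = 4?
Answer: 36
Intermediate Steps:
(t(L) + y(-10))² = (4 - 10)² = (-6)² = 36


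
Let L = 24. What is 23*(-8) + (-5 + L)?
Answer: -165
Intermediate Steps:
23*(-8) + (-5 + L) = 23*(-8) + (-5 + 24) = -184 + 19 = -165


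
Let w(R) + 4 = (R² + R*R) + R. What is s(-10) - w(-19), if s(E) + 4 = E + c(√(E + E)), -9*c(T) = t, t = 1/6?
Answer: -38503/54 ≈ -713.02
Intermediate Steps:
t = ⅙ ≈ 0.16667
c(T) = -1/54 (c(T) = -⅑*⅙ = -1/54)
w(R) = -4 + R + 2*R² (w(R) = -4 + ((R² + R*R) + R) = -4 + ((R² + R²) + R) = -4 + (2*R² + R) = -4 + (R + 2*R²) = -4 + R + 2*R²)
s(E) = -217/54 + E (s(E) = -4 + (E - 1/54) = -4 + (-1/54 + E) = -217/54 + E)
s(-10) - w(-19) = (-217/54 - 10) - (-4 - 19 + 2*(-19)²) = -757/54 - (-4 - 19 + 2*361) = -757/54 - (-4 - 19 + 722) = -757/54 - 1*699 = -757/54 - 699 = -38503/54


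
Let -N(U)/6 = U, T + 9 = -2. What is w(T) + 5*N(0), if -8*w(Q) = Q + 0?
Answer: 11/8 ≈ 1.3750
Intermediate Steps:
T = -11 (T = -9 - 2 = -11)
N(U) = -6*U
w(Q) = -Q/8 (w(Q) = -(Q + 0)/8 = -Q/8)
w(T) + 5*N(0) = -1/8*(-11) + 5*(-6*0) = 11/8 + 5*0 = 11/8 + 0 = 11/8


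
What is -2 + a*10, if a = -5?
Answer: -52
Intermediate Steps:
-2 + a*10 = -2 - 5*10 = -2 - 50 = -52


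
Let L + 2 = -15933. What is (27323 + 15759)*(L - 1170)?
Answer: -736917610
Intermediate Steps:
L = -15935 (L = -2 - 15933 = -15935)
(27323 + 15759)*(L - 1170) = (27323 + 15759)*(-15935 - 1170) = 43082*(-17105) = -736917610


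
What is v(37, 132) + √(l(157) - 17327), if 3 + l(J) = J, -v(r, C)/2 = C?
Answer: -264 + I*√17173 ≈ -264.0 + 131.05*I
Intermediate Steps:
v(r, C) = -2*C
l(J) = -3 + J
v(37, 132) + √(l(157) - 17327) = -2*132 + √((-3 + 157) - 17327) = -264 + √(154 - 17327) = -264 + √(-17173) = -264 + I*√17173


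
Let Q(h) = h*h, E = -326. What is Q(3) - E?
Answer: 335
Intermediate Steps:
Q(h) = h²
Q(3) - E = 3² - 1*(-326) = 9 + 326 = 335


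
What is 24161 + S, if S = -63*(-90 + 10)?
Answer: 29201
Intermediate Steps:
S = 5040 (S = -63*(-80) = 5040)
24161 + S = 24161 + 5040 = 29201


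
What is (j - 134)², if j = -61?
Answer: 38025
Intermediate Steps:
(j - 134)² = (-61 - 134)² = (-195)² = 38025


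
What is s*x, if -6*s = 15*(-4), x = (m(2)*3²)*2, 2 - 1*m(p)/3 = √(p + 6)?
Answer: 1080 - 1080*√2 ≈ -447.35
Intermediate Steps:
m(p) = 6 - 3*√(6 + p) (m(p) = 6 - 3*√(p + 6) = 6 - 3*√(6 + p))
x = 108 - 108*√2 (x = ((6 - 3*√(6 + 2))*3²)*2 = ((6 - 6*√2)*9)*2 = (54 - 54*√2)*2 = 108 - 108*√2 ≈ -44.735)
s = 10 (s = -5*(-4)/2 = -⅙*(-60) = 10)
s*x = 10*(108 - 108*√2) = 1080 - 1080*√2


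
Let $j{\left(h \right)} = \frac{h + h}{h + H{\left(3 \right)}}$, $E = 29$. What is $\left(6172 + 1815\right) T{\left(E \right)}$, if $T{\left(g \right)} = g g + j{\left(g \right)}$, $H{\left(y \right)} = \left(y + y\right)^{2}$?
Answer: $\frac{437072601}{65} \approx 6.7242 \cdot 10^{6}$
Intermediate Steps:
$H{\left(y \right)} = 4 y^{2}$ ($H{\left(y \right)} = \left(2 y\right)^{2} = 4 y^{2}$)
$j{\left(h \right)} = \frac{2 h}{36 + h}$ ($j{\left(h \right)} = \frac{h + h}{h + 4 \cdot 3^{2}} = \frac{2 h}{h + 4 \cdot 9} = \frac{2 h}{h + 36} = \frac{2 h}{36 + h}$)
$T{\left(g \right)} = g^{2} + \frac{2 g}{36 + g}$ ($T{\left(g \right)} = g g + \frac{2 g}{36 + g} = g^{2} + \frac{2 g}{36 + g}$)
$\left(6172 + 1815\right) T{\left(E \right)} = \left(6172 + 1815\right) \frac{29 \left(2 + 29 \left(36 + 29\right)\right)}{36 + 29} = 7987 \frac{29 \left(2 + 29 \cdot 65\right)}{65} = 7987 \cdot 29 \cdot \frac{1}{65} \left(2 + 1885\right) = 7987 \cdot 29 \cdot \frac{1}{65} \cdot 1887 = 7987 \cdot \frac{54723}{65} = \frac{437072601}{65}$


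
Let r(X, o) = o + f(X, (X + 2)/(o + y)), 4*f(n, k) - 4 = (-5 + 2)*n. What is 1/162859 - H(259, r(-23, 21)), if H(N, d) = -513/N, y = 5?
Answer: 83546926/42180481 ≈ 1.9807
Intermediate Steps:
f(n, k) = 1 - 3*n/4 (f(n, k) = 1 + ((-5 + 2)*n)/4 = 1 + (-3*n)/4 = 1 - 3*n/4)
r(X, o) = 1 + o - 3*X/4 (r(X, o) = o + (1 - 3*X/4) = 1 + o - 3*X/4)
1/162859 - H(259, r(-23, 21)) = 1/162859 - (-513)/259 = 1/162859 - 1*(-513/259) = 1/162859 + 513/259 = 83546926/42180481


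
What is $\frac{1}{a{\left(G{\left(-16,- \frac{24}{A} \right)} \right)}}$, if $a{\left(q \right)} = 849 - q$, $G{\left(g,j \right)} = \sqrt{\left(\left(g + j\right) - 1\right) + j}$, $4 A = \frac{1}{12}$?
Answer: $\frac{849}{723122} + \frac{i \sqrt{2321}}{723122} \approx 0.0011741 + 6.6623 \cdot 10^{-5} i$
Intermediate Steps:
$A = \frac{1}{48}$ ($A = \frac{1}{4 \cdot 12} = \frac{1}{4} \cdot \frac{1}{12} = \frac{1}{48} \approx 0.020833$)
$G{\left(g,j \right)} = \sqrt{-1 + g + 2 j}$ ($G{\left(g,j \right)} = \sqrt{\left(-1 + g + j\right) + j} = \sqrt{-1 + g + 2 j}$)
$\frac{1}{a{\left(G{\left(-16,- \frac{24}{A} \right)} \right)}} = \frac{1}{849 - \sqrt{-1 - 16 + 2 \left(- 24 \frac{1}{\frac{1}{48}}\right)}} = \frac{1}{849 - \sqrt{-1 - 16 + 2 \left(\left(-24\right) 48\right)}} = \frac{1}{849 - \sqrt{-1 - 16 + 2 \left(-1152\right)}} = \frac{1}{849 - \sqrt{-1 - 16 - 2304}} = \frac{1}{849 - \sqrt{-2321}} = \frac{1}{849 - i \sqrt{2321}}$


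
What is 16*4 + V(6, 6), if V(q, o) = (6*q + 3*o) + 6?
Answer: 124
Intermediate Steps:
V(q, o) = 6 + 3*o + 6*q (V(q, o) = (3*o + 6*q) + 6 = 6 + 3*o + 6*q)
16*4 + V(6, 6) = 16*4 + (6 + 3*6 + 6*6) = 64 + (6 + 18 + 36) = 64 + 60 = 124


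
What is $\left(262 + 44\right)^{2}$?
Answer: $93636$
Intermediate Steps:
$\left(262 + 44\right)^{2} = 306^{2} = 93636$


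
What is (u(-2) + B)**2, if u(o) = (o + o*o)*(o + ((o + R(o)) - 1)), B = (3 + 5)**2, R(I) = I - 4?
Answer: 1764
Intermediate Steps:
R(I) = -4 + I
B = 64 (B = 8**2 = 64)
u(o) = (-5 + 3*o)*(o + o**2) (u(o) = (o + o*o)*(o + ((o + (-4 + o)) - 1)) = (o + o**2)*(o + ((-4 + 2*o) - 1)) = (o + o**2)*(o + (-5 + 2*o)) = (o + o**2)*(-5 + 3*o) = (-5 + 3*o)*(o + o**2))
(u(-2) + B)**2 = (-2*(-5 - 2*(-2) + 3*(-2)**2) + 64)**2 = (-2*(-5 + 4 + 3*4) + 64)**2 = (-2*(-5 + 4 + 12) + 64)**2 = (-2*11 + 64)**2 = (-22 + 64)**2 = 42**2 = 1764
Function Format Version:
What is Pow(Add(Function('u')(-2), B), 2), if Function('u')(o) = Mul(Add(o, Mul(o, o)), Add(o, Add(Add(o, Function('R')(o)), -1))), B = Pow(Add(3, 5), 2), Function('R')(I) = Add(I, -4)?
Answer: 1764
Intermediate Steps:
Function('R')(I) = Add(-4, I)
B = 64 (B = Pow(8, 2) = 64)
Function('u')(o) = Mul(Add(-5, Mul(3, o)), Add(o, Pow(o, 2))) (Function('u')(o) = Mul(Add(o, Mul(o, o)), Add(o, Add(Add(o, Add(-4, o)), -1))) = Mul(Add(o, Pow(o, 2)), Add(o, Add(Add(-4, Mul(2, o)), -1))) = Mul(Add(o, Pow(o, 2)), Add(o, Add(-5, Mul(2, o)))) = Mul(Add(o, Pow(o, 2)), Add(-5, Mul(3, o))) = Mul(Add(-5, Mul(3, o)), Add(o, Pow(o, 2))))
Pow(Add(Function('u')(-2), B), 2) = Pow(Add(Mul(-2, Add(-5, Mul(-2, -2), Mul(3, Pow(-2, 2)))), 64), 2) = Pow(Add(Mul(-2, Add(-5, 4, Mul(3, 4))), 64), 2) = Pow(Add(Mul(-2, Add(-5, 4, 12)), 64), 2) = Pow(Add(Mul(-2, 11), 64), 2) = Pow(Add(-22, 64), 2) = Pow(42, 2) = 1764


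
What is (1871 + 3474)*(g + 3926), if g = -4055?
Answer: -689505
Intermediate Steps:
(1871 + 3474)*(g + 3926) = (1871 + 3474)*(-4055 + 3926) = 5345*(-129) = -689505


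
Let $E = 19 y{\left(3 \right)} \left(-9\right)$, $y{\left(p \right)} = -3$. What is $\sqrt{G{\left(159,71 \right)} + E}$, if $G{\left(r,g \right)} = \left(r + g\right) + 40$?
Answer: $3 \sqrt{87} \approx 27.982$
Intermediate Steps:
$G{\left(r,g \right)} = 40 + g + r$ ($G{\left(r,g \right)} = \left(g + r\right) + 40 = 40 + g + r$)
$E = 513$ ($E = 19 \left(-3\right) \left(-9\right) = \left(-57\right) \left(-9\right) = 513$)
$\sqrt{G{\left(159,71 \right)} + E} = \sqrt{\left(40 + 71 + 159\right) + 513} = \sqrt{270 + 513} = \sqrt{783} = 3 \sqrt{87}$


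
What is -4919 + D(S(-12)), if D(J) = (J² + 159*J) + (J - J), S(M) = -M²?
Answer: -7079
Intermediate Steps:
D(J) = J² + 159*J (D(J) = (J² + 159*J) + 0 = J² + 159*J)
-4919 + D(S(-12)) = -4919 + (-1*(-12)²)*(159 - 1*(-12)²) = -4919 + (-1*144)*(159 - 1*144) = -4919 - 144*(159 - 144) = -4919 - 144*15 = -4919 - 2160 = -7079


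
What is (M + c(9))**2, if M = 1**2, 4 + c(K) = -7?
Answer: 100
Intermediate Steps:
c(K) = -11 (c(K) = -4 - 7 = -11)
M = 1
(M + c(9))**2 = (1 - 11)**2 = (-10)**2 = 100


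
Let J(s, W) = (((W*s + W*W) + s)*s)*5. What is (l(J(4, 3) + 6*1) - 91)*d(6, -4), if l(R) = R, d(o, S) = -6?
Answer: -2490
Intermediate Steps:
J(s, W) = 5*s*(s + W² + W*s) (J(s, W) = (((W*s + W²) + s)*s)*5 = (((W² + W*s) + s)*s)*5 = ((s + W² + W*s)*s)*5 = (s*(s + W² + W*s))*5 = 5*s*(s + W² + W*s))
(l(J(4, 3) + 6*1) - 91)*d(6, -4) = ((5*4*(4 + 3² + 3*4) + 6*1) - 91)*(-6) = ((5*4*(4 + 9 + 12) + 6) - 91)*(-6) = ((5*4*25 + 6) - 91)*(-6) = ((500 + 6) - 91)*(-6) = (506 - 91)*(-6) = 415*(-6) = -2490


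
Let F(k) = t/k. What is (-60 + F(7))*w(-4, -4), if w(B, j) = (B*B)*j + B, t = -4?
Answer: 28832/7 ≈ 4118.9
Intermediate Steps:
w(B, j) = B + j*B² (w(B, j) = B²*j + B = j*B² + B = B + j*B²)
F(k) = -4/k
(-60 + F(7))*w(-4, -4) = (-60 - 4/7)*(-4*(1 - 4*(-4))) = (-60 - 4*⅐)*(-4*(1 + 16)) = (-60 - 4/7)*(-4*17) = -424/7*(-68) = 28832/7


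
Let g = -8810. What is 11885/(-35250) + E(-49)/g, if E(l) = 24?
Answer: -2111057/6211050 ≈ -0.33989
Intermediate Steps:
11885/(-35250) + E(-49)/g = 11885/(-35250) + 24/(-8810) = 11885*(-1/35250) + 24*(-1/8810) = -2377/7050 - 12/4405 = -2111057/6211050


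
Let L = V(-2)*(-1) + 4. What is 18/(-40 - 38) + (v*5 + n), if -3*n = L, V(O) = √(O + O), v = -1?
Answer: -256/39 + 2*I/3 ≈ -6.5641 + 0.66667*I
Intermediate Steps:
V(O) = √2*√O (V(O) = √(2*O) = √2*√O)
L = 4 - 2*I (L = (√2*√(-2))*(-1) + 4 = (√2*(I*√2))*(-1) + 4 = (2*I)*(-1) + 4 = -2*I + 4 = 4 - 2*I ≈ 4.0 - 2.0*I)
n = -4/3 + 2*I/3 (n = -(4 - 2*I)/3 = -4/3 + 2*I/3 ≈ -1.3333 + 0.66667*I)
18/(-40 - 38) + (v*5 + n) = 18/(-40 - 38) + (-1*5 + (-4/3 + 2*I/3)) = 18/(-78) + (-5 + (-4/3 + 2*I/3)) = -1/78*18 + (-19/3 + 2*I/3) = -3/13 + (-19/3 + 2*I/3) = -256/39 + 2*I/3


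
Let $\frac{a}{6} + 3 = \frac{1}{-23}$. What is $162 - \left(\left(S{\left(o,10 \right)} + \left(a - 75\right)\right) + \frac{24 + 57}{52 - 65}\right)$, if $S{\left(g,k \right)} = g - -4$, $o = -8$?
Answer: $\frac{79382}{299} \approx 265.49$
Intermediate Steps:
$S{\left(g,k \right)} = 4 + g$ ($S{\left(g,k \right)} = g + 4 = 4 + g$)
$a = - \frac{420}{23}$ ($a = -18 + \frac{6}{-23} = -18 + 6 \left(- \frac{1}{23}\right) = -18 - \frac{6}{23} = - \frac{420}{23} \approx -18.261$)
$162 - \left(\left(S{\left(o,10 \right)} + \left(a - 75\right)\right) + \frac{24 + 57}{52 - 65}\right) = 162 - \left(\left(\left(4 - 8\right) - \frac{2145}{23}\right) + \frac{24 + 57}{52 - 65}\right) = 162 - \left(\left(-4 - \frac{2145}{23}\right) + \frac{81}{-13}\right) = 162 - \left(- \frac{2237}{23} + 81 \left(- \frac{1}{13}\right)\right) = 162 - \left(- \frac{2237}{23} - \frac{81}{13}\right) = 162 - - \frac{30944}{299} = 162 + \frac{30944}{299} = \frac{79382}{299}$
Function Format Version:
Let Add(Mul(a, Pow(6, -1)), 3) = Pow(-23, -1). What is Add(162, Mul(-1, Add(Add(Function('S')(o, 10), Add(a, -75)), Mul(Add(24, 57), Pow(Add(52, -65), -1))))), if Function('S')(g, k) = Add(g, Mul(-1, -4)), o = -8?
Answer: Rational(79382, 299) ≈ 265.49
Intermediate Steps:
Function('S')(g, k) = Add(4, g) (Function('S')(g, k) = Add(g, 4) = Add(4, g))
a = Rational(-420, 23) (a = Add(-18, Mul(6, Pow(-23, -1))) = Add(-18, Mul(6, Rational(-1, 23))) = Add(-18, Rational(-6, 23)) = Rational(-420, 23) ≈ -18.261)
Add(162, Mul(-1, Add(Add(Function('S')(o, 10), Add(a, -75)), Mul(Add(24, 57), Pow(Add(52, -65), -1))))) = Add(162, Mul(-1, Add(Add(Add(4, -8), Add(Rational(-420, 23), -75)), Mul(Add(24, 57), Pow(Add(52, -65), -1))))) = Add(162, Mul(-1, Add(Add(-4, Rational(-2145, 23)), Mul(81, Pow(-13, -1))))) = Add(162, Mul(-1, Add(Rational(-2237, 23), Mul(81, Rational(-1, 13))))) = Add(162, Mul(-1, Add(Rational(-2237, 23), Rational(-81, 13)))) = Add(162, Mul(-1, Rational(-30944, 299))) = Add(162, Rational(30944, 299)) = Rational(79382, 299)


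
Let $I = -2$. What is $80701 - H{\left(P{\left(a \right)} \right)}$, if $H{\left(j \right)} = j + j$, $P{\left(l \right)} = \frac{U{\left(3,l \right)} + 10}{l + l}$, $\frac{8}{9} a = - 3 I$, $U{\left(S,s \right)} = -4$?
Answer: $\frac{726301}{9} \approx 80700.0$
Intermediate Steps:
$a = \frac{27}{4}$ ($a = \frac{9 \left(\left(-3\right) \left(-2\right)\right)}{8} = \frac{9}{8} \cdot 6 = \frac{27}{4} \approx 6.75$)
$P{\left(l \right)} = \frac{3}{l}$ ($P{\left(l \right)} = \frac{-4 + 10}{l + l} = \frac{6}{2 l} = 6 \frac{1}{2 l} = \frac{3}{l}$)
$H{\left(j \right)} = 2 j$
$80701 - H{\left(P{\left(a \right)} \right)} = 80701 - 2 \frac{3}{\frac{27}{4}} = 80701 - 2 \cdot 3 \cdot \frac{4}{27} = 80701 - 2 \cdot \frac{4}{9} = 80701 - \frac{8}{9} = \frac{726301}{9}$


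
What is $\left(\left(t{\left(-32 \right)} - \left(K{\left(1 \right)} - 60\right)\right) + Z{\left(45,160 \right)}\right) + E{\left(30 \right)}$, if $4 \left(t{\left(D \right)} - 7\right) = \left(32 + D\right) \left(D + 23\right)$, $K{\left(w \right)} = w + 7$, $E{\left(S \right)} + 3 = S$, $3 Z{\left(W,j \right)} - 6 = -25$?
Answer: $\frac{239}{3} \approx 79.667$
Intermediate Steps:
$Z{\left(W,j \right)} = - \frac{19}{3}$ ($Z{\left(W,j \right)} = 2 + \frac{1}{3} \left(-25\right) = 2 - \frac{25}{3} = - \frac{19}{3}$)
$E{\left(S \right)} = -3 + S$
$K{\left(w \right)} = 7 + w$
$t{\left(D \right)} = 7 + \frac{\left(23 + D\right) \left(32 + D\right)}{4}$ ($t{\left(D \right)} = 7 + \frac{\left(32 + D\right) \left(D + 23\right)}{4} = 7 + \frac{\left(32 + D\right) \left(23 + D\right)}{4} = 7 + \frac{\left(23 + D\right) \left(32 + D\right)}{4}$)
$\left(\left(t{\left(-32 \right)} - \left(K{\left(1 \right)} - 60\right)\right) + Z{\left(45,160 \right)}\right) + E{\left(30 \right)} = \left(\left(\left(191 + \frac{\left(-32\right)^{2}}{4} + \frac{55}{4} \left(-32\right)\right) - \left(\left(7 + 1\right) - 60\right)\right) - \frac{19}{3}\right) + \left(-3 + 30\right) = \left(\left(\left(191 + \frac{1}{4} \cdot 1024 - 440\right) - \left(8 - 60\right)\right) - \frac{19}{3}\right) + 27 = \left(\left(\left(191 + 256 - 440\right) - -52\right) - \frac{19}{3}\right) + 27 = \left(\left(7 + 52\right) - \frac{19}{3}\right) + 27 = \left(59 - \frac{19}{3}\right) + 27 = \frac{158}{3} + 27 = \frac{239}{3}$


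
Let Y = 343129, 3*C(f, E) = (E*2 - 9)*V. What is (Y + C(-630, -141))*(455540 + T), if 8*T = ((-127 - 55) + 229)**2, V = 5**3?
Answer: 301753921279/2 ≈ 1.5088e+11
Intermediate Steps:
V = 125
C(f, E) = -375 + 250*E/3 (C(f, E) = ((E*2 - 9)*125)/3 = ((2*E - 9)*125)/3 = ((-9 + 2*E)*125)/3 = (-1125 + 250*E)/3 = -375 + 250*E/3)
T = 2209/8 (T = ((-127 - 55) + 229)**2/8 = (-182 + 229)**2/8 = (1/8)*47**2 = (1/8)*2209 = 2209/8 ≈ 276.13)
(Y + C(-630, -141))*(455540 + T) = (343129 + (-375 + (250/3)*(-141)))*(455540 + 2209/8) = (343129 + (-375 - 11750))*(3646529/8) = (343129 - 12125)*(3646529/8) = 331004*(3646529/8) = 301753921279/2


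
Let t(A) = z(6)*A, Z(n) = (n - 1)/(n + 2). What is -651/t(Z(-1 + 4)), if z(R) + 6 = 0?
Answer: 1085/4 ≈ 271.25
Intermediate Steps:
z(R) = -6 (z(R) = -6 + 0 = -6)
Z(n) = (-1 + n)/(2 + n)
t(A) = -6*A
-651/t(Z(-1 + 4)) = -651*(-(2 + (-1 + 4))/(6*(-1 + (-1 + 4)))) = -651*(-(2 + 3)/(6*(-1 + 3))) = -651/((-6*2/5)) = -651/(-12/5) = -651*(-5/12) = 1085/4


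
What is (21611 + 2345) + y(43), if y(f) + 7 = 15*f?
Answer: 24594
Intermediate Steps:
y(f) = -7 + 15*f
(21611 + 2345) + y(43) = (21611 + 2345) + (-7 + 15*43) = 23956 + (-7 + 645) = 23956 + 638 = 24594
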